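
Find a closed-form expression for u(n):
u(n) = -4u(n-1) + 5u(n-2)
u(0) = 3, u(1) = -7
Characteristic equation: x² + 4x - 5 = 0, which factors as (x - (1))(x - (-5)) = 0.
Roots r₁ = 1, r₂ = -5 (distinct).
General solution: u(n) = A·(1)^n + B·(-5)^n.
From u(0) = 3: A + B = 3.
From u(1) = -7: A - 5B = -7.
Solving: A = \frac{4}{3}, B = \frac{5}{3}.
So u(n) = \frac{5 \left(-5\right)^{n}}{3} + \frac{4}{3}.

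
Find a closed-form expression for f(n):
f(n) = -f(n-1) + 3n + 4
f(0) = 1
First-order linear with linear forcing.
Homogeneous solution: f_h(n) = A·(-1)^n.
Try particular f_p(n) = pn + q. Substituting:
  pn + q = -(p(n-1) + q) + 3n + 4.
Matching the n-coefficient: p = -p + 3 ⇒ p = \frac{3}{2}.
Matching constants: q = p - q + 4 ⇒ q = \frac{11}{4}.
General: f(n) = A·(-1)^n + \frac{3 n}{2} + \frac{11}{4}.
Apply f(0) = 1: A + \frac{11}{4} = 1 ⇒ A = - \frac{7}{4}.
So f(n) = - \frac{7 \left(-1\right)^{n}}{4} + \frac{3 n}{2} + \frac{11}{4}.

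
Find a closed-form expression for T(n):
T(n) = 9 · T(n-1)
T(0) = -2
Pure geometric recurrence with ratio 9.
By induction T(n) = T(0) · (9)^n = - 2 \cdot 9^{n}.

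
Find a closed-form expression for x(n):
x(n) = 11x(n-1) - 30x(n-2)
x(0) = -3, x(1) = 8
Characteristic equation: x² - 11x + 30 = 0, which factors as (x - (6))(x - (5)) = 0.
Roots r₁ = 6, r₂ = 5 (distinct).
General solution: x(n) = A·(6)^n + B·(5)^n.
From x(0) = -3: A + B = -3.
From x(1) = 8: 6A + 5B = 8.
Solving: A = 23, B = -26.
So x(n) = - 26 \cdot 5^{n} + 23 \cdot 6^{n}.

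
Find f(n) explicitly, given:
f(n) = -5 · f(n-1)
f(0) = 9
Pure geometric recurrence with ratio -5.
By induction f(n) = f(0) · (-5)^n = 9 \left(-5\right)^{n}.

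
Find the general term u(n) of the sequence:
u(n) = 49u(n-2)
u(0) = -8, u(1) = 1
Characteristic equation: x² - 49 = 0, which factors as (x - (7))(x - (-7)) = 0.
Roots r₁ = 7, r₂ = -7 (distinct).
General solution: u(n) = A·(7)^n + B·(-7)^n.
From u(0) = -8: A + B = -8.
From u(1) = 1: 7A - 7B = 1.
Solving: A = - \frac{55}{14}, B = - \frac{57}{14}.
So u(n) = - \frac{57 \left(-7\right)^{n}}{14} - \frac{55 \cdot 7^{n}}{14}.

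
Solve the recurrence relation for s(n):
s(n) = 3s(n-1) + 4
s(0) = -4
First-order linear non-homogeneous.
Homogeneous solution: s_h(n) = A·(3)^n.
Try constant particular solution s_p = K: K = 3K + 4 ⇒ K = -2.
General: s(n) = A·(3)^n - 2.
Apply s(0) = -4: A - 2 = -4 ⇒ A = -2.
So s(n) = - 2 \cdot 3^{n} - 2.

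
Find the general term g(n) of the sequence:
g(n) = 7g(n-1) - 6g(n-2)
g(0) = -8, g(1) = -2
Characteristic equation: x² - 7x + 6 = 0, which factors as (x - (6))(x - (1)) = 0.
Roots r₁ = 6, r₂ = 1 (distinct).
General solution: g(n) = A·(6)^n + B·(1)^n.
From g(0) = -8: A + B = -8.
From g(1) = -2: 6A + B = -2.
Solving: A = \frac{6}{5}, B = - \frac{46}{5}.
So g(n) = \frac{6 \cdot 6^{n}}{5} - \frac{46}{5}.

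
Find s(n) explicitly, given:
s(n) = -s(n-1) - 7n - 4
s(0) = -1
First-order linear with linear forcing.
Homogeneous solution: s_h(n) = A·(-1)^n.
Try particular s_p(n) = pn + q. Substituting:
  pn + q = -(p(n-1) + q) - 7n - 4.
Matching the n-coefficient: p = -p - 7 ⇒ p = - \frac{7}{2}.
Matching constants: q = p - q - 4 ⇒ q = - \frac{15}{4}.
General: s(n) = A·(-1)^n - \frac{7 n}{2} - \frac{15}{4}.
Apply s(0) = -1: A - \frac{15}{4} = -1 ⇒ A = \frac{11}{4}.
So s(n) = \frac{11 \left(-1\right)^{n}}{4} - \frac{7 n}{2} - \frac{15}{4}.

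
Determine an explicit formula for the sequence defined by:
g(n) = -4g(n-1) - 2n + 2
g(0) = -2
First-order linear with linear forcing.
Homogeneous solution: g_h(n) = A·(-4)^n.
Try particular g_p(n) = pn + q. Substituting:
  pn + q = -4(p(n-1) + q) - 2n + 2.
Matching the n-coefficient: p = -4p - 2 ⇒ p = - \frac{2}{5}.
Matching constants: q = 4p - 4q + 2 ⇒ q = \frac{2}{25}.
General: g(n) = A·(-4)^n - \frac{2 n}{5} + \frac{2}{25}.
Apply g(0) = -2: A + \frac{2}{25} = -2 ⇒ A = - \frac{52}{25}.
So g(n) = - \frac{52 \left(-4\right)^{n}}{25} - \frac{2 n}{5} + \frac{2}{25}.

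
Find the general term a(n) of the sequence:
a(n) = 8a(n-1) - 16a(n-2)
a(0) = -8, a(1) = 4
Characteristic equation: x² - 8x + 16 = 0, which is (x - (4))².
Repeated root r = 4.
General solution: a(n) = (A + Bn)·(4)^n.
From a(0) = -8: A = -8.
From a(1) = 4: (A + B)·(4) = 4 ⇒ B = 9.
So a(n) = \left(9 n - 8\right) \cdot (4)^n.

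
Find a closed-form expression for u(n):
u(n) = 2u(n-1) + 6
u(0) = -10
First-order linear non-homogeneous.
Homogeneous solution: u_h(n) = A·(2)^n.
Try constant particular solution u_p = K: K = 2K + 6 ⇒ K = -6.
General: u(n) = A·(2)^n - 6.
Apply u(0) = -10: A - 6 = -10 ⇒ A = -4.
So u(n) = - 4 \cdot 2^{n} - 6.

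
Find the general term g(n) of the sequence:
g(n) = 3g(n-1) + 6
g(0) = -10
First-order linear non-homogeneous.
Homogeneous solution: g_h(n) = A·(3)^n.
Try constant particular solution g_p = K: K = 3K + 6 ⇒ K = -3.
General: g(n) = A·(3)^n - 3.
Apply g(0) = -10: A - 3 = -10 ⇒ A = -7.
So g(n) = - 7 \cdot 3^{n} - 3.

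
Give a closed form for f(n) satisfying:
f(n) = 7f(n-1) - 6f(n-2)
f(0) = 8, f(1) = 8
Characteristic equation: x² - 7x + 6 = 0, which factors as (x - (6))(x - (1)) = 0.
Roots r₁ = 6, r₂ = 1 (distinct).
General solution: f(n) = A·(6)^n + B·(1)^n.
From f(0) = 8: A + B = 8.
From f(1) = 8: 6A + B = 8.
Solving: A = 0, B = 8.
So f(n) = 8.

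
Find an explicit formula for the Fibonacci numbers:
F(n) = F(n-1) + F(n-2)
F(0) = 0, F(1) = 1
This is the Fibonacci sequence.
Characteristic equation: x² - x - 1 = 0; roots r₁ = \frac{1}{2} + \frac{\sqrt{5}}{2}, r₂ = \frac{1}{2} - \frac{\sqrt{5}}{2}.
General: F(n) = A·r₁^n + B·r₂^n. Solving with F(0)=0, F(1)=1 gives A = \frac{\sqrt{5}}{5}, B = - \frac{\sqrt{5}}{5}.
So F(n) = \frac{2^{- n} \sqrt{5} \left(- \left(1 - \sqrt{5}\right)^{n} + \left(1 + \sqrt{5}\right)^{n}\right)}{5}.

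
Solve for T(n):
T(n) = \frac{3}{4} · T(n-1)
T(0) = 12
Pure geometric recurrence with ratio \frac{3}{4}.
By induction T(n) = T(0) · (\frac{3}{4})^n = 12 \left(\frac{3}{4}\right)^{n}.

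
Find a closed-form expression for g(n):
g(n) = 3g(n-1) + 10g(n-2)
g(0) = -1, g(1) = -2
Characteristic equation: x² - 3x - 10 = 0, which factors as (x - (5))(x - (-2)) = 0.
Roots r₁ = 5, r₂ = -2 (distinct).
General solution: g(n) = A·(5)^n + B·(-2)^n.
From g(0) = -1: A + B = -1.
From g(1) = -2: 5A - 2B = -2.
Solving: A = - \frac{4}{7}, B = - \frac{3}{7}.
So g(n) = - \frac{3 \left(-2\right)^{n}}{7} - \frac{4 \cdot 5^{n}}{7}.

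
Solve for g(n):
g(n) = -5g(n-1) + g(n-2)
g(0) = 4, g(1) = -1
Characteristic equation: x² + 5x - 1 = 0.
Discriminant Δ = (-5)² + 4·(1) = 29.
Roots r₁,₂ = (-5 ± √29)/2, so r₁ = - \frac{5}{2} + \frac{\sqrt{29}}{2}, r₂ = - \frac{\sqrt{29}}{2} - \frac{5}{2}.
General solution: g(n) = A·r₁^n + B·r₂^n.
From the initial conditions, A + B = 4 and r₁A + r₂B = -1.
Since r₁ - r₂ = √29: A = (-1 - (4)r₂)/√29 = \frac{9 \sqrt{29}}{29} + 2, and B = 4 - A = 2 - \frac{9 \sqrt{29}}{29}.
So g(n) = \left(\frac{9 \sqrt{29}}{29} + 2\right)\left(- \frac{5}{2} + \frac{\sqrt{29}}{2}\right)^n + \left(2 - \frac{9 \sqrt{29}}{29}\right)\left(- \frac{\sqrt{29}}{2} - \frac{5}{2}\right)^n.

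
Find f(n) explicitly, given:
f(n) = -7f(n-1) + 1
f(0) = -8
First-order linear non-homogeneous.
Homogeneous solution: f_h(n) = A·(-7)^n.
Try constant particular solution f_p = K: K = -7K + 1 ⇒ K = \frac{1}{8}.
General: f(n) = A·(-7)^n + \frac{1}{8}.
Apply f(0) = -8: A + \frac{1}{8} = -8 ⇒ A = - \frac{65}{8}.
So f(n) = \frac{1}{8} - \frac{65 \left(-7\right)^{n}}{8}.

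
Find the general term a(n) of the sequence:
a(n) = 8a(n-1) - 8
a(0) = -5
First-order linear non-homogeneous.
Homogeneous solution: a_h(n) = A·(8)^n.
Try constant particular solution a_p = K: K = 8K - 8 ⇒ K = \frac{8}{7}.
General: a(n) = A·(8)^n + \frac{8}{7}.
Apply a(0) = -5: A + \frac{8}{7} = -5 ⇒ A = - \frac{43}{7}.
So a(n) = \frac{8}{7} - \frac{43 \cdot 8^{n}}{7}.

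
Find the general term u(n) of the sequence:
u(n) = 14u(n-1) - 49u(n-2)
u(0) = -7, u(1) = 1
Characteristic equation: x² - 14x + 49 = 0, which is (x - (7))².
Repeated root r = 7.
General solution: u(n) = (A + Bn)·(7)^n.
From u(0) = -7: A = -7.
From u(1) = 1: (A + B)·(7) = 1 ⇒ B = \frac{50}{7}.
So u(n) = \left(\frac{50 n}{7} - 7\right) \cdot (7)^n.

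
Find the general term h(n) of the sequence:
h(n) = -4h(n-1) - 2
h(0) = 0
First-order linear non-homogeneous.
Homogeneous solution: h_h(n) = A·(-4)^n.
Try constant particular solution h_p = K: K = -4K - 2 ⇒ K = - \frac{2}{5}.
General: h(n) = A·(-4)^n - \frac{2}{5}.
Apply h(0) = 0: A - \frac{2}{5} = 0 ⇒ A = \frac{2}{5}.
So h(n) = \frac{2 \left(-4\right)^{n}}{5} - \frac{2}{5}.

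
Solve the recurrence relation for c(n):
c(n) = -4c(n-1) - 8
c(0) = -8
First-order linear non-homogeneous.
Homogeneous solution: c_h(n) = A·(-4)^n.
Try constant particular solution c_p = K: K = -4K - 8 ⇒ K = - \frac{8}{5}.
General: c(n) = A·(-4)^n - \frac{8}{5}.
Apply c(0) = -8: A - \frac{8}{5} = -8 ⇒ A = - \frac{32}{5}.
So c(n) = - \frac{32 \left(-4\right)^{n}}{5} - \frac{8}{5}.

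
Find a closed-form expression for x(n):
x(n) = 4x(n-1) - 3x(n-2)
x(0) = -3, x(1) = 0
Characteristic equation: x² - 4x + 3 = 0, which factors as (x - (1))(x - (3)) = 0.
Roots r₁ = 1, r₂ = 3 (distinct).
General solution: x(n) = A·(1)^n + B·(3)^n.
From x(0) = -3: A + B = -3.
From x(1) = 0: A + 3B = 0.
Solving: A = - \frac{9}{2}, B = \frac{3}{2}.
So x(n) = \frac{3 \cdot 3^{n}}{2} - \frac{9}{2}.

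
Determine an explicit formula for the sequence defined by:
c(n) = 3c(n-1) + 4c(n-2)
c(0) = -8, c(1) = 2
Characteristic equation: x² - 3x - 4 = 0, which factors as (x - (-1))(x - (4)) = 0.
Roots r₁ = -1, r₂ = 4 (distinct).
General solution: c(n) = A·(-1)^n + B·(4)^n.
From c(0) = -8: A + B = -8.
From c(1) = 2: -A + 4B = 2.
Solving: A = - \frac{34}{5}, B = - \frac{6}{5}.
So c(n) = - \frac{34 \left(-1\right)^{n}}{5} - \frac{6 \cdot 4^{n}}{5}.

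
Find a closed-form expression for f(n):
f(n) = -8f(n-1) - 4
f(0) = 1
First-order linear non-homogeneous.
Homogeneous solution: f_h(n) = A·(-8)^n.
Try constant particular solution f_p = K: K = -8K - 4 ⇒ K = - \frac{4}{9}.
General: f(n) = A·(-8)^n - \frac{4}{9}.
Apply f(0) = 1: A - \frac{4}{9} = 1 ⇒ A = \frac{13}{9}.
So f(n) = \frac{13 \left(-8\right)^{n}}{9} - \frac{4}{9}.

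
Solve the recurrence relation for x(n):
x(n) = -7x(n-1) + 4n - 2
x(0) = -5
First-order linear with linear forcing.
Homogeneous solution: x_h(n) = A·(-7)^n.
Try particular x_p(n) = pn + q. Substituting:
  pn + q = -7(p(n-1) + q) + 4n - 2.
Matching the n-coefficient: p = -7p + 4 ⇒ p = \frac{1}{2}.
Matching constants: q = 7p - 7q - 2 ⇒ q = \frac{3}{16}.
General: x(n) = A·(-7)^n + \frac{n}{2} + \frac{3}{16}.
Apply x(0) = -5: A + \frac{3}{16} = -5 ⇒ A = - \frac{83}{16}.
So x(n) = - \frac{83 \left(-7\right)^{n}}{16} + \frac{n}{2} + \frac{3}{16}.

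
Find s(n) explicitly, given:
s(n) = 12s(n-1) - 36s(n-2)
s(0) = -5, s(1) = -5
Characteristic equation: x² - 12x + 36 = 0, which is (x - (6))².
Repeated root r = 6.
General solution: s(n) = (A + Bn)·(6)^n.
From s(0) = -5: A = -5.
From s(1) = -5: (A + B)·(6) = -5 ⇒ B = \frac{25}{6}.
So s(n) = \left(\frac{25 n}{6} - 5\right) \cdot (6)^n.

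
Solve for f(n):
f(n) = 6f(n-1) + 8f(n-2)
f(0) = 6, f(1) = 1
Characteristic equation: x² - 6x - 8 = 0.
Discriminant Δ = (6)² + 4·(8) = 68.
Roots r₁,₂ = (6 ± √68)/2, so r₁ = 3 + \sqrt{17}, r₂ = 3 - \sqrt{17}.
General solution: f(n) = A·r₁^n + B·r₂^n.
From the initial conditions, A + B = 6 and r₁A + r₂B = 1.
Since r₁ - r₂ = √68: A = (1 - (6)r₂)/√68 = 3 - \frac{\sqrt{17}}{2}, and B = 6 - A = \frac{\sqrt{17}}{2} + 3.
So f(n) = \left(3 - \frac{\sqrt{17}}{2}\right)\left(3 + \sqrt{17}\right)^n + \left(\frac{\sqrt{17}}{2} + 3\right)\left(3 - \sqrt{17}\right)^n.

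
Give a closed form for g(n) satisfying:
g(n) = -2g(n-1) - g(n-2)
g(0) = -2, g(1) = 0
Characteristic equation: x² + 2x + 1 = 0, which is (x - (-1))².
Repeated root r = -1.
General solution: g(n) = (A + Bn)·(-1)^n.
From g(0) = -2: A = -2.
From g(1) = 0: (A + B)·(-1) = 0 ⇒ B = 2.
So g(n) = \left(2 n - 2\right) \cdot (-1)^n.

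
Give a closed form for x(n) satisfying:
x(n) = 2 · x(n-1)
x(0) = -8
Pure geometric recurrence with ratio 2.
By induction x(n) = x(0) · (2)^n = - 8 \cdot 2^{n}.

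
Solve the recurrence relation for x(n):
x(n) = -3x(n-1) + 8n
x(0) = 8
First-order linear with linear forcing.
Homogeneous solution: x_h(n) = A·(-3)^n.
Try particular x_p(n) = pn + q. Substituting:
  pn + q = -3(p(n-1) + q) + 8n.
Matching the n-coefficient: p = -3p + 8 ⇒ p = 2.
Matching constants: q = 3p - 3q ⇒ q = \frac{3}{2}.
General: x(n) = A·(-3)^n + 2 n + \frac{3}{2}.
Apply x(0) = 8: A + \frac{3}{2} = 8 ⇒ A = \frac{13}{2}.
So x(n) = \frac{13 \left(-3\right)^{n}}{2} + 2 n + \frac{3}{2}.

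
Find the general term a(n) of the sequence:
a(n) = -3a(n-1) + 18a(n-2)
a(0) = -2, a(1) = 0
Characteristic equation: x² + 3x - 18 = 0, which factors as (x - (3))(x - (-6)) = 0.
Roots r₁ = 3, r₂ = -6 (distinct).
General solution: a(n) = A·(3)^n + B·(-6)^n.
From a(0) = -2: A + B = -2.
From a(1) = 0: 3A - 6B = 0.
Solving: A = - \frac{4}{3}, B = - \frac{2}{3}.
So a(n) = - \frac{2 \left(-6\right)^{n}}{3} - \frac{4 \cdot 3^{n}}{3}.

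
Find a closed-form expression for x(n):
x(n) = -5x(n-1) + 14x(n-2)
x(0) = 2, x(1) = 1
Characteristic equation: x² + 5x - 14 = 0, which factors as (x - (-7))(x - (2)) = 0.
Roots r₁ = -7, r₂ = 2 (distinct).
General solution: x(n) = A·(-7)^n + B·(2)^n.
From x(0) = 2: A + B = 2.
From x(1) = 1: -7A + 2B = 1.
Solving: A = \frac{1}{3}, B = \frac{5}{3}.
So x(n) = \frac{\left(-7\right)^{n}}{3} + \frac{5 \cdot 2^{n}}{3}.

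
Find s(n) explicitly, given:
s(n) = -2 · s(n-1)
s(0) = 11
Pure geometric recurrence with ratio -2.
By induction s(n) = s(0) · (-2)^n = 11 \left(-2\right)^{n}.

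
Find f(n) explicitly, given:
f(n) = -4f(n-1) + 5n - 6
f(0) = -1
First-order linear with linear forcing.
Homogeneous solution: f_h(n) = A·(-4)^n.
Try particular f_p(n) = pn + q. Substituting:
  pn + q = -4(p(n-1) + q) + 5n - 6.
Matching the n-coefficient: p = -4p + 5 ⇒ p = 1.
Matching constants: q = 4p - 4q - 6 ⇒ q = - \frac{2}{5}.
General: f(n) = A·(-4)^n + n - \frac{2}{5}.
Apply f(0) = -1: A - \frac{2}{5} = -1 ⇒ A = - \frac{3}{5}.
So f(n) = - \frac{3 \left(-4\right)^{n}}{5} + n - \frac{2}{5}.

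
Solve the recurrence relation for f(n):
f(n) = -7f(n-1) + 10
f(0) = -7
First-order linear non-homogeneous.
Homogeneous solution: f_h(n) = A·(-7)^n.
Try constant particular solution f_p = K: K = -7K + 10 ⇒ K = \frac{5}{4}.
General: f(n) = A·(-7)^n + \frac{5}{4}.
Apply f(0) = -7: A + \frac{5}{4} = -7 ⇒ A = - \frac{33}{4}.
So f(n) = \frac{5}{4} - \frac{33 \left(-7\right)^{n}}{4}.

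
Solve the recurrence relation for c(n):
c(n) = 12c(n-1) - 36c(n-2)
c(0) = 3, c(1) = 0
Characteristic equation: x² - 12x + 36 = 0, which is (x - (6))².
Repeated root r = 6.
General solution: c(n) = (A + Bn)·(6)^n.
From c(0) = 3: A = 3.
From c(1) = 0: (A + B)·(6) = 0 ⇒ B = -3.
So c(n) = \left(3 - 3 n\right) \cdot (6)^n.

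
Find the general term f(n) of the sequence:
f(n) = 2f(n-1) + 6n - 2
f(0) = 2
First-order linear with linear forcing.
Homogeneous solution: f_h(n) = A·(2)^n.
Try particular f_p(n) = pn + q. Substituting:
  pn + q = 2(p(n-1) + q) + 6n - 2.
Matching the n-coefficient: p = 2p + 6 ⇒ p = -6.
Matching constants: q = -2p + 2q - 2 ⇒ q = -10.
General: f(n) = A·(2)^n - 6 n - 10.
Apply f(0) = 2: A - 10 = 2 ⇒ A = 12.
So f(n) = 12 \cdot 2^{n} - 6 n - 10.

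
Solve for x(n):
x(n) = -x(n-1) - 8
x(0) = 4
First-order linear non-homogeneous.
Homogeneous solution: x_h(n) = A·(-1)^n.
Try constant particular solution x_p = K: K = -K - 8 ⇒ K = -4.
General: x(n) = A·(-1)^n - 4.
Apply x(0) = 4: A - 4 = 4 ⇒ A = 8.
So x(n) = 8 \left(-1\right)^{n} - 4.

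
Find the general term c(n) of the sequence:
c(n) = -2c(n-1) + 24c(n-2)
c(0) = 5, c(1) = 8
Characteristic equation: x² + 2x - 24 = 0, which factors as (x - (4))(x - (-6)) = 0.
Roots r₁ = 4, r₂ = -6 (distinct).
General solution: c(n) = A·(4)^n + B·(-6)^n.
From c(0) = 5: A + B = 5.
From c(1) = 8: 4A - 6B = 8.
Solving: A = \frac{19}{5}, B = \frac{6}{5}.
So c(n) = \frac{6 \left(-6\right)^{n}}{5} + \frac{19 \cdot 4^{n}}{5}.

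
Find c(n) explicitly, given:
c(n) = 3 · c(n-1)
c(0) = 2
Pure geometric recurrence with ratio 3.
By induction c(n) = c(0) · (3)^n = 2 \cdot 3^{n}.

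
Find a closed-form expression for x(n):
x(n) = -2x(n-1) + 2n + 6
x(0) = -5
First-order linear with linear forcing.
Homogeneous solution: x_h(n) = A·(-2)^n.
Try particular x_p(n) = pn + q. Substituting:
  pn + q = -2(p(n-1) + q) + 2n + 6.
Matching the n-coefficient: p = -2p + 2 ⇒ p = \frac{2}{3}.
Matching constants: q = 2p - 2q + 6 ⇒ q = \frac{22}{9}.
General: x(n) = A·(-2)^n + \frac{2 n}{3} + \frac{22}{9}.
Apply x(0) = -5: A + \frac{22}{9} = -5 ⇒ A = - \frac{67}{9}.
So x(n) = - \frac{67 \left(-2\right)^{n}}{9} + \frac{2 n}{3} + \frac{22}{9}.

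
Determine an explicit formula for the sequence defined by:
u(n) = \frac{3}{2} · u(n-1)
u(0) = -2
Pure geometric recurrence with ratio \frac{3}{2}.
By induction u(n) = u(0) · (\frac{3}{2})^n = - 2 \left(\frac{3}{2}\right)^{n}.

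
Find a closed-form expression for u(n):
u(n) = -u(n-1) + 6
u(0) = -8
First-order linear non-homogeneous.
Homogeneous solution: u_h(n) = A·(-1)^n.
Try constant particular solution u_p = K: K = -K + 6 ⇒ K = 3.
General: u(n) = A·(-1)^n + 3.
Apply u(0) = -8: A + 3 = -8 ⇒ A = -11.
So u(n) = 3 - 11 \left(-1\right)^{n}.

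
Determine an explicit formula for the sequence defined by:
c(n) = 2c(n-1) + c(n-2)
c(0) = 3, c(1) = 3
Characteristic equation: x² - 2x - 1 = 0.
Discriminant Δ = (2)² + 4·(1) = 8.
Roots r₁,₂ = (2 ± √8)/2, so r₁ = 1 + \sqrt{2}, r₂ = 1 - \sqrt{2}.
General solution: c(n) = A·r₁^n + B·r₂^n.
From the initial conditions, A + B = 3 and r₁A + r₂B = 3.
Since r₁ - r₂ = √8: A = (3 - (3)r₂)/√8 = \frac{3}{2}, and B = 3 - A = \frac{3}{2}.
So c(n) = \left(\frac{3}{2}\right)\left(1 + \sqrt{2}\right)^n + \left(\frac{3}{2}\right)\left(1 - \sqrt{2}\right)^n.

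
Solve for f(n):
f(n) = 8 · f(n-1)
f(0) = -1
Pure geometric recurrence with ratio 8.
By induction f(n) = f(0) · (8)^n = - 8^{n}.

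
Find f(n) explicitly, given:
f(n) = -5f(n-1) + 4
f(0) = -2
First-order linear non-homogeneous.
Homogeneous solution: f_h(n) = A·(-5)^n.
Try constant particular solution f_p = K: K = -5K + 4 ⇒ K = \frac{2}{3}.
General: f(n) = A·(-5)^n + \frac{2}{3}.
Apply f(0) = -2: A + \frac{2}{3} = -2 ⇒ A = - \frac{8}{3}.
So f(n) = \frac{2}{3} - \frac{8 \left(-5\right)^{n}}{3}.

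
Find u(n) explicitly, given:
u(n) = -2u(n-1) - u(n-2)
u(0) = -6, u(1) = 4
Characteristic equation: x² + 2x + 1 = 0, which is (x - (-1))².
Repeated root r = -1.
General solution: u(n) = (A + Bn)·(-1)^n.
From u(0) = -6: A = -6.
From u(1) = 4: (A + B)·(-1) = 4 ⇒ B = 2.
So u(n) = \left(2 n - 6\right) \cdot (-1)^n.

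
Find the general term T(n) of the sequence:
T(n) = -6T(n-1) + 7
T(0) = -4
First-order linear non-homogeneous.
Homogeneous solution: T_h(n) = A·(-6)^n.
Try constant particular solution T_p = K: K = -6K + 7 ⇒ K = 1.
General: T(n) = A·(-6)^n + 1.
Apply T(0) = -4: A + 1 = -4 ⇒ A = -5.
So T(n) = 1 - 5 \left(-6\right)^{n}.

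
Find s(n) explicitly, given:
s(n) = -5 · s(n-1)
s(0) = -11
Pure geometric recurrence with ratio -5.
By induction s(n) = s(0) · (-5)^n = - 11 \left(-5\right)^{n}.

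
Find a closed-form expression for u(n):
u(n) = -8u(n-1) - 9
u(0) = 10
First-order linear non-homogeneous.
Homogeneous solution: u_h(n) = A·(-8)^n.
Try constant particular solution u_p = K: K = -8K - 9 ⇒ K = -1.
General: u(n) = A·(-8)^n - 1.
Apply u(0) = 10: A - 1 = 10 ⇒ A = 11.
So u(n) = 11 \left(-8\right)^{n} - 1.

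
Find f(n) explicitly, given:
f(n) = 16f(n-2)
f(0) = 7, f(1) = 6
Characteristic equation: x² - 16 = 0, which factors as (x - (-4))(x - (4)) = 0.
Roots r₁ = -4, r₂ = 4 (distinct).
General solution: f(n) = A·(-4)^n + B·(4)^n.
From f(0) = 7: A + B = 7.
From f(1) = 6: -4A + 4B = 6.
Solving: A = \frac{11}{4}, B = \frac{17}{4}.
So f(n) = \frac{11 \left(-4\right)^{n}}{4} + \frac{17 \cdot 4^{n}}{4}.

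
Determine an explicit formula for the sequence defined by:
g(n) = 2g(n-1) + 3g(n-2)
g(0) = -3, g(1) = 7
Characteristic equation: x² - 2x - 3 = 0, which factors as (x - (3))(x - (-1)) = 0.
Roots r₁ = 3, r₂ = -1 (distinct).
General solution: g(n) = A·(3)^n + B·(-1)^n.
From g(0) = -3: A + B = -3.
From g(1) = 7: 3A - B = 7.
Solving: A = 1, B = -4.
So g(n) = - 4 \left(-1\right)^{n} + 3^{n}.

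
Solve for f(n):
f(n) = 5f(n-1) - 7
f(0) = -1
First-order linear non-homogeneous.
Homogeneous solution: f_h(n) = A·(5)^n.
Try constant particular solution f_p = K: K = 5K - 7 ⇒ K = \frac{7}{4}.
General: f(n) = A·(5)^n + \frac{7}{4}.
Apply f(0) = -1: A + \frac{7}{4} = -1 ⇒ A = - \frac{11}{4}.
So f(n) = \frac{7}{4} - \frac{11 \cdot 5^{n}}{4}.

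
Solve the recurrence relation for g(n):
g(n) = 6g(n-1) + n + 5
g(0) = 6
First-order linear with linear forcing.
Homogeneous solution: g_h(n) = A·(6)^n.
Try particular g_p(n) = pn + q. Substituting:
  pn + q = 6(p(n-1) + q) + n + 5.
Matching the n-coefficient: p = 6p + 1 ⇒ p = - \frac{1}{5}.
Matching constants: q = -6p + 6q + 5 ⇒ q = - \frac{31}{25}.
General: g(n) = A·(6)^n - \frac{n}{5} - \frac{31}{25}.
Apply g(0) = 6: A - \frac{31}{25} = 6 ⇒ A = \frac{181}{25}.
So g(n) = \frac{181 \cdot 6^{n}}{25} - \frac{n}{5} - \frac{31}{25}.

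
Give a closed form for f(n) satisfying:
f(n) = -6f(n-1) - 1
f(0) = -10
First-order linear non-homogeneous.
Homogeneous solution: f_h(n) = A·(-6)^n.
Try constant particular solution f_p = K: K = -6K - 1 ⇒ K = - \frac{1}{7}.
General: f(n) = A·(-6)^n - \frac{1}{7}.
Apply f(0) = -10: A - \frac{1}{7} = -10 ⇒ A = - \frac{69}{7}.
So f(n) = - \frac{69 \left(-6\right)^{n}}{7} - \frac{1}{7}.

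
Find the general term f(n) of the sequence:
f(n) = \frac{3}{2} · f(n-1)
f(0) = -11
Pure geometric recurrence with ratio \frac{3}{2}.
By induction f(n) = f(0) · (\frac{3}{2})^n = - 11 \left(\frac{3}{2}\right)^{n}.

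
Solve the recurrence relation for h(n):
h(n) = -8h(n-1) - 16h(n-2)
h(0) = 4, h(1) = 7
Characteristic equation: x² + 8x + 16 = 0, which is (x - (-4))².
Repeated root r = -4.
General solution: h(n) = (A + Bn)·(-4)^n.
From h(0) = 4: A = 4.
From h(1) = 7: (A + B)·(-4) = 7 ⇒ B = - \frac{23}{4}.
So h(n) = \left(4 - \frac{23 n}{4}\right) \cdot (-4)^n.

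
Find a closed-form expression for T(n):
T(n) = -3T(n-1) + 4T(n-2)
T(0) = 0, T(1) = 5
Characteristic equation: x² + 3x - 4 = 0, which factors as (x - (1))(x - (-4)) = 0.
Roots r₁ = 1, r₂ = -4 (distinct).
General solution: T(n) = A·(1)^n + B·(-4)^n.
From T(0) = 0: A + B = 0.
From T(1) = 5: A - 4B = 5.
Solving: A = 1, B = -1.
So T(n) = 1 - \left(-4\right)^{n}.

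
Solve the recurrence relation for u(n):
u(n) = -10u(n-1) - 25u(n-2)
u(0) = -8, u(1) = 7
Characteristic equation: x² + 10x + 25 = 0, which is (x - (-5))².
Repeated root r = -5.
General solution: u(n) = (A + Bn)·(-5)^n.
From u(0) = -8: A = -8.
From u(1) = 7: (A + B)·(-5) = 7 ⇒ B = \frac{33}{5}.
So u(n) = \left(\frac{33 n}{5} - 8\right) \cdot (-5)^n.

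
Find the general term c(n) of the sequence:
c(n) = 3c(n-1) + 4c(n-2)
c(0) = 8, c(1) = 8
Characteristic equation: x² - 3x - 4 = 0, which factors as (x - (4))(x - (-1)) = 0.
Roots r₁ = 4, r₂ = -1 (distinct).
General solution: c(n) = A·(4)^n + B·(-1)^n.
From c(0) = 8: A + B = 8.
From c(1) = 8: 4A - B = 8.
Solving: A = \frac{16}{5}, B = \frac{24}{5}.
So c(n) = \frac{24 \left(-1\right)^{n}}{5} + \frac{16 \cdot 4^{n}}{5}.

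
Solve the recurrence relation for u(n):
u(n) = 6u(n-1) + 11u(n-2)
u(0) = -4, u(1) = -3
Characteristic equation: x² - 6x - 11 = 0.
Discriminant Δ = (6)² + 4·(11) = 80.
Roots r₁,₂ = (6 ± √80)/2, so r₁ = 3 + 2 \sqrt{5}, r₂ = 3 - 2 \sqrt{5}.
General solution: u(n) = A·r₁^n + B·r₂^n.
From the initial conditions, A + B = -4 and r₁A + r₂B = -3.
Since r₁ - r₂ = √80: A = (-3 - (-4)r₂)/√80 = -2 + \frac{9 \sqrt{5}}{20}, and B = -4 - A = -2 - \frac{9 \sqrt{5}}{20}.
So u(n) = \left(-2 + \frac{9 \sqrt{5}}{20}\right)\left(3 + 2 \sqrt{5}\right)^n + \left(-2 - \frac{9 \sqrt{5}}{20}\right)\left(3 - 2 \sqrt{5}\right)^n.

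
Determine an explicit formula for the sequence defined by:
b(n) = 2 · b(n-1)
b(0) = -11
Pure geometric recurrence with ratio 2.
By induction b(n) = b(0) · (2)^n = - 11 \cdot 2^{n}.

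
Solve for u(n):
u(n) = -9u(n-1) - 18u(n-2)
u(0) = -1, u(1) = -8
Characteristic equation: x² + 9x + 18 = 0, which factors as (x - (-3))(x - (-6)) = 0.
Roots r₁ = -3, r₂ = -6 (distinct).
General solution: u(n) = A·(-3)^n + B·(-6)^n.
From u(0) = -1: A + B = -1.
From u(1) = -8: -3A - 6B = -8.
Solving: A = - \frac{14}{3}, B = \frac{11}{3}.
So u(n) = - \frac{14 \left(-3\right)^{n}}{3} + \frac{11 \left(-6\right)^{n}}{3}.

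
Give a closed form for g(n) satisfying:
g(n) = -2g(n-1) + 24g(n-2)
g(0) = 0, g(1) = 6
Characteristic equation: x² + 2x - 24 = 0, which factors as (x - (-6))(x - (4)) = 0.
Roots r₁ = -6, r₂ = 4 (distinct).
General solution: g(n) = A·(-6)^n + B·(4)^n.
From g(0) = 0: A + B = 0.
From g(1) = 6: -6A + 4B = 6.
Solving: A = - \frac{3}{5}, B = \frac{3}{5}.
So g(n) = - \frac{3 \left(-6\right)^{n}}{5} + \frac{3 \cdot 4^{n}}{5}.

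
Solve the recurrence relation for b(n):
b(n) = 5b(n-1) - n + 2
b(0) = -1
First-order linear with linear forcing.
Homogeneous solution: b_h(n) = A·(5)^n.
Try particular b_p(n) = pn + q. Substituting:
  pn + q = 5(p(n-1) + q) - n + 2.
Matching the n-coefficient: p = 5p - 1 ⇒ p = \frac{1}{4}.
Matching constants: q = -5p + 5q + 2 ⇒ q = - \frac{3}{16}.
General: b(n) = A·(5)^n + \frac{n}{4} - \frac{3}{16}.
Apply b(0) = -1: A - \frac{3}{16} = -1 ⇒ A = - \frac{13}{16}.
So b(n) = - \frac{13 \cdot 5^{n}}{16} + \frac{n}{4} - \frac{3}{16}.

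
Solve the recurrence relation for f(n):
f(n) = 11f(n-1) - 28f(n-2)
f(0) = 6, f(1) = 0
Characteristic equation: x² - 11x + 28 = 0, which factors as (x - (7))(x - (4)) = 0.
Roots r₁ = 7, r₂ = 4 (distinct).
General solution: f(n) = A·(7)^n + B·(4)^n.
From f(0) = 6: A + B = 6.
From f(1) = 0: 7A + 4B = 0.
Solving: A = -8, B = 14.
So f(n) = 14 \cdot 4^{n} - 8 \cdot 7^{n}.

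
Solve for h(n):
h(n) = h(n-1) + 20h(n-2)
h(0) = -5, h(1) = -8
Characteristic equation: x² - x - 20 = 0, which factors as (x - (5))(x - (-4)) = 0.
Roots r₁ = 5, r₂ = -4 (distinct).
General solution: h(n) = A·(5)^n + B·(-4)^n.
From h(0) = -5: A + B = -5.
From h(1) = -8: 5A - 4B = -8.
Solving: A = - \frac{28}{9}, B = - \frac{17}{9}.
So h(n) = - \frac{17 \left(-4\right)^{n}}{9} - \frac{28 \cdot 5^{n}}{9}.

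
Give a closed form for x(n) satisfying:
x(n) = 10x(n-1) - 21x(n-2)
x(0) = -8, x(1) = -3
Characteristic equation: x² - 10x + 21 = 0, which factors as (x - (7))(x - (3)) = 0.
Roots r₁ = 7, r₂ = 3 (distinct).
General solution: x(n) = A·(7)^n + B·(3)^n.
From x(0) = -8: A + B = -8.
From x(1) = -3: 7A + 3B = -3.
Solving: A = \frac{21}{4}, B = - \frac{53}{4}.
So x(n) = - \frac{53 \cdot 3^{n}}{4} + \frac{21 \cdot 7^{n}}{4}.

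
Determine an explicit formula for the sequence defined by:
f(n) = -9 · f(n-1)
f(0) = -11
Pure geometric recurrence with ratio -9.
By induction f(n) = f(0) · (-9)^n = - 11 \left(-9\right)^{n}.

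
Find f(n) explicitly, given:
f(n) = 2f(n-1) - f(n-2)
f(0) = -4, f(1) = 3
Characteristic equation: x² - 2x + 1 = 0, which is (x - (1))².
Repeated root r = 1.
General solution: f(n) = (A + Bn)·(1)^n.
From f(0) = -4: A = -4.
From f(1) = 3: (A + B)·(1) = 3 ⇒ B = 7.
So f(n) = \left(7 n - 4\right) \cdot (1)^n.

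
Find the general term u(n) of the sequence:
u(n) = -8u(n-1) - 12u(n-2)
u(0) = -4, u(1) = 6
Characteristic equation: x² + 8x + 12 = 0, which factors as (x - (-2))(x - (-6)) = 0.
Roots r₁ = -2, r₂ = -6 (distinct).
General solution: u(n) = A·(-2)^n + B·(-6)^n.
From u(0) = -4: A + B = -4.
From u(1) = 6: -2A - 6B = 6.
Solving: A = - \frac{9}{2}, B = \frac{1}{2}.
So u(n) = - \frac{9 \left(-2\right)^{n}}{2} + \frac{\left(-6\right)^{n}}{2}.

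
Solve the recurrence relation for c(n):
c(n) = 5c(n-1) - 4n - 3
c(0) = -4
First-order linear with linear forcing.
Homogeneous solution: c_h(n) = A·(5)^n.
Try particular c_p(n) = pn + q. Substituting:
  pn + q = 5(p(n-1) + q) - 4n - 3.
Matching the n-coefficient: p = 5p - 4 ⇒ p = 1.
Matching constants: q = -5p + 5q - 3 ⇒ q = 2.
General: c(n) = A·(5)^n + n + 2.
Apply c(0) = -4: A + 2 = -4 ⇒ A = -6.
So c(n) = - 6 \cdot 5^{n} + n + 2.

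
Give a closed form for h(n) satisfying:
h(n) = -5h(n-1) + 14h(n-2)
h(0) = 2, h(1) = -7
Characteristic equation: x² + 5x - 14 = 0, which factors as (x - (-7))(x - (2)) = 0.
Roots r₁ = -7, r₂ = 2 (distinct).
General solution: h(n) = A·(-7)^n + B·(2)^n.
From h(0) = 2: A + B = 2.
From h(1) = -7: -7A + 2B = -7.
Solving: A = \frac{11}{9}, B = \frac{7}{9}.
So h(n) = \frac{11 \left(-7\right)^{n}}{9} + \frac{7 \cdot 2^{n}}{9}.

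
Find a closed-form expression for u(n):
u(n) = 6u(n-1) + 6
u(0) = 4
First-order linear non-homogeneous.
Homogeneous solution: u_h(n) = A·(6)^n.
Try constant particular solution u_p = K: K = 6K + 6 ⇒ K = - \frac{6}{5}.
General: u(n) = A·(6)^n - \frac{6}{5}.
Apply u(0) = 4: A - \frac{6}{5} = 4 ⇒ A = \frac{26}{5}.
So u(n) = \frac{26 \cdot 6^{n}}{5} - \frac{6}{5}.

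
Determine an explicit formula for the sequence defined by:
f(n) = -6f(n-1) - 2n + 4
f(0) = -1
First-order linear with linear forcing.
Homogeneous solution: f_h(n) = A·(-6)^n.
Try particular f_p(n) = pn + q. Substituting:
  pn + q = -6(p(n-1) + q) - 2n + 4.
Matching the n-coefficient: p = -6p - 2 ⇒ p = - \frac{2}{7}.
Matching constants: q = 6p - 6q + 4 ⇒ q = \frac{16}{49}.
General: f(n) = A·(-6)^n - \frac{2 n}{7} + \frac{16}{49}.
Apply f(0) = -1: A + \frac{16}{49} = -1 ⇒ A = - \frac{65}{49}.
So f(n) = - \frac{65 \left(-6\right)^{n}}{49} - \frac{2 n}{7} + \frac{16}{49}.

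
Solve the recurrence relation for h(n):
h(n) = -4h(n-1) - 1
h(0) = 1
First-order linear non-homogeneous.
Homogeneous solution: h_h(n) = A·(-4)^n.
Try constant particular solution h_p = K: K = -4K - 1 ⇒ K = - \frac{1}{5}.
General: h(n) = A·(-4)^n - \frac{1}{5}.
Apply h(0) = 1: A - \frac{1}{5} = 1 ⇒ A = \frac{6}{5}.
So h(n) = \frac{6 \left(-4\right)^{n}}{5} - \frac{1}{5}.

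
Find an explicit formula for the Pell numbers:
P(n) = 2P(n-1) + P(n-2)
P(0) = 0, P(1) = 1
This is the Pell sequence.
Characteristic equation: x² - 2x - 1 = 0; roots r₁ = 1 + \sqrt{2}, r₂ = 1 - \sqrt{2}.
General: P(n) = A·r₁^n + B·r₂^n. Solving with P(0)=0, P(1)=1 gives A = \frac{\sqrt{2}}{4}, B = - \frac{\sqrt{2}}{4}.
So P(n) = \frac{\sqrt{2} \left(- \left(1 - \sqrt{2}\right)^{n} + \left(1 + \sqrt{2}\right)^{n}\right)}{4}.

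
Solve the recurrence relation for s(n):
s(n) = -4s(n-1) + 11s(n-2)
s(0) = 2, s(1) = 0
Characteristic equation: x² + 4x - 11 = 0.
Discriminant Δ = (-4)² + 4·(11) = 60.
Roots r₁,₂ = (-4 ± √60)/2, so r₁ = -2 + \sqrt{15}, r₂ = - \sqrt{15} - 2.
General solution: s(n) = A·r₁^n + B·r₂^n.
From the initial conditions, A + B = 2 and r₁A + r₂B = 0.
Since r₁ - r₂ = √60: A = (0 - (2)r₂)/√60 = \frac{2 \sqrt{15}}{15} + 1, and B = 2 - A = 1 - \frac{2 \sqrt{15}}{15}.
So s(n) = \left(\frac{2 \sqrt{15}}{15} + 1\right)\left(-2 + \sqrt{15}\right)^n + \left(1 - \frac{2 \sqrt{15}}{15}\right)\left(- \sqrt{15} - 2\right)^n.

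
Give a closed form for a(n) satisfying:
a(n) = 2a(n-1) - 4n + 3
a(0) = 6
First-order linear with linear forcing.
Homogeneous solution: a_h(n) = A·(2)^n.
Try particular a_p(n) = pn + q. Substituting:
  pn + q = 2(p(n-1) + q) - 4n + 3.
Matching the n-coefficient: p = 2p - 4 ⇒ p = 4.
Matching constants: q = -2p + 2q + 3 ⇒ q = 5.
General: a(n) = A·(2)^n + 4 n + 5.
Apply a(0) = 6: A + 5 = 6 ⇒ A = 1.
So a(n) = 2^{n} + 4 n + 5.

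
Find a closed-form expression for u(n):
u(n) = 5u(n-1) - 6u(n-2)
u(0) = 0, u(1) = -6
Characteristic equation: x² - 5x + 6 = 0, which factors as (x - (3))(x - (2)) = 0.
Roots r₁ = 3, r₂ = 2 (distinct).
General solution: u(n) = A·(3)^n + B·(2)^n.
From u(0) = 0: A + B = 0.
From u(1) = -6: 3A + 2B = -6.
Solving: A = -6, B = 6.
So u(n) = 6 \cdot 2^{n} - 6 \cdot 3^{n}.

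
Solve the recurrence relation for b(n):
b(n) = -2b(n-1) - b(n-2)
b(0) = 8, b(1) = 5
Characteristic equation: x² + 2x + 1 = 0, which is (x - (-1))².
Repeated root r = -1.
General solution: b(n) = (A + Bn)·(-1)^n.
From b(0) = 8: A = 8.
From b(1) = 5: (A + B)·(-1) = 5 ⇒ B = -13.
So b(n) = \left(8 - 13 n\right) \cdot (-1)^n.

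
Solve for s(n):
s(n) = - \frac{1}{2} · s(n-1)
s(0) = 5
Pure geometric recurrence with ratio - \frac{1}{2}.
By induction s(n) = s(0) · (- \frac{1}{2})^n = 5 \left(- \frac{1}{2}\right)^{n}.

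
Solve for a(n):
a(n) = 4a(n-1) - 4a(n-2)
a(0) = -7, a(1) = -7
Characteristic equation: x² - 4x + 4 = 0, which is (x - (2))².
Repeated root r = 2.
General solution: a(n) = (A + Bn)·(2)^n.
From a(0) = -7: A = -7.
From a(1) = -7: (A + B)·(2) = -7 ⇒ B = \frac{7}{2}.
So a(n) = \left(\frac{7 n}{2} - 7\right) \cdot (2)^n.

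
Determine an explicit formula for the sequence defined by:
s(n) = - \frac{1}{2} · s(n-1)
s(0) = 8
Pure geometric recurrence with ratio - \frac{1}{2}.
By induction s(n) = s(0) · (- \frac{1}{2})^n = 8 \left(- \frac{1}{2}\right)^{n}.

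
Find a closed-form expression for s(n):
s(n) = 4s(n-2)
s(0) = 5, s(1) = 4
Characteristic equation: x² - 4 = 0, which factors as (x - (2))(x - (-2)) = 0.
Roots r₁ = 2, r₂ = -2 (distinct).
General solution: s(n) = A·(2)^n + B·(-2)^n.
From s(0) = 5: A + B = 5.
From s(1) = 4: 2A - 2B = 4.
Solving: A = \frac{7}{2}, B = \frac{3}{2}.
So s(n) = \frac{3 \left(-2\right)^{n}}{2} + \frac{7 \cdot 2^{n}}{2}.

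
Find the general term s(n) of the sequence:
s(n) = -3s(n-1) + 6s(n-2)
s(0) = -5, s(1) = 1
Characteristic equation: x² + 3x - 6 = 0.
Discriminant Δ = (-3)² + 4·(6) = 33.
Roots r₁,₂ = (-3 ± √33)/2, so r₁ = - \frac{3}{2} + \frac{\sqrt{33}}{2}, r₂ = - \frac{\sqrt{33}}{2} - \frac{3}{2}.
General solution: s(n) = A·r₁^n + B·r₂^n.
From the initial conditions, A + B = -5 and r₁A + r₂B = 1.
Since r₁ - r₂ = √33: A = (1 - (-5)r₂)/√33 = - \frac{5}{2} - \frac{13 \sqrt{33}}{66}, and B = -5 - A = - \frac{5}{2} + \frac{13 \sqrt{33}}{66}.
So s(n) = \left(- \frac{5}{2} - \frac{13 \sqrt{33}}{66}\right)\left(- \frac{3}{2} + \frac{\sqrt{33}}{2}\right)^n + \left(- \frac{5}{2} + \frac{13 \sqrt{33}}{66}\right)\left(- \frac{\sqrt{33}}{2} - \frac{3}{2}\right)^n.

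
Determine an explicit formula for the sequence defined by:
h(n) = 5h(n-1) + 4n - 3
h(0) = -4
First-order linear with linear forcing.
Homogeneous solution: h_h(n) = A·(5)^n.
Try particular h_p(n) = pn + q. Substituting:
  pn + q = 5(p(n-1) + q) + 4n - 3.
Matching the n-coefficient: p = 5p + 4 ⇒ p = -1.
Matching constants: q = -5p + 5q - 3 ⇒ q = - \frac{1}{2}.
General: h(n) = A·(5)^n - n - \frac{1}{2}.
Apply h(0) = -4: A - \frac{1}{2} = -4 ⇒ A = - \frac{7}{2}.
So h(n) = - \frac{7 \cdot 5^{n}}{2} - n - \frac{1}{2}.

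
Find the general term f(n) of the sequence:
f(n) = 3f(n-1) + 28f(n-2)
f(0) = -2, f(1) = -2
Characteristic equation: x² - 3x - 28 = 0, which factors as (x - (7))(x - (-4)) = 0.
Roots r₁ = 7, r₂ = -4 (distinct).
General solution: f(n) = A·(7)^n + B·(-4)^n.
From f(0) = -2: A + B = -2.
From f(1) = -2: 7A - 4B = -2.
Solving: A = - \frac{10}{11}, B = - \frac{12}{11}.
So f(n) = - \frac{12 \left(-4\right)^{n}}{11} - \frac{10 \cdot 7^{n}}{11}.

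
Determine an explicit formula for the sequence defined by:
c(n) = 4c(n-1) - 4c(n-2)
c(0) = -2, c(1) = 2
Characteristic equation: x² - 4x + 4 = 0, which is (x - (2))².
Repeated root r = 2.
General solution: c(n) = (A + Bn)·(2)^n.
From c(0) = -2: A = -2.
From c(1) = 2: (A + B)·(2) = 2 ⇒ B = 3.
So c(n) = \left(3 n - 2\right) \cdot (2)^n.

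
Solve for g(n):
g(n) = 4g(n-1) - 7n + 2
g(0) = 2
First-order linear with linear forcing.
Homogeneous solution: g_h(n) = A·(4)^n.
Try particular g_p(n) = pn + q. Substituting:
  pn + q = 4(p(n-1) + q) - 7n + 2.
Matching the n-coefficient: p = 4p - 7 ⇒ p = \frac{7}{3}.
Matching constants: q = -4p + 4q + 2 ⇒ q = \frac{22}{9}.
General: g(n) = A·(4)^n + \frac{7 n}{3} + \frac{22}{9}.
Apply g(0) = 2: A + \frac{22}{9} = 2 ⇒ A = - \frac{4}{9}.
So g(n) = - \frac{4 \cdot 4^{n}}{9} + \frac{7 n}{3} + \frac{22}{9}.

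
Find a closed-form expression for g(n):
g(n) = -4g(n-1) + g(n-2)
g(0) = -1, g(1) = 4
Characteristic equation: x² + 4x - 1 = 0.
Discriminant Δ = (-4)² + 4·(1) = 20.
Roots r₁,₂ = (-4 ± √20)/2, so r₁ = -2 + \sqrt{5}, r₂ = - \sqrt{5} - 2.
General solution: g(n) = A·r₁^n + B·r₂^n.
From the initial conditions, A + B = -1 and r₁A + r₂B = 4.
Since r₁ - r₂ = √20: A = (4 - (-1)r₂)/√20 = - \frac{1}{2} + \frac{\sqrt{5}}{5}, and B = -1 - A = - \frac{1}{2} - \frac{\sqrt{5}}{5}.
So g(n) = \left(- \frac{1}{2} + \frac{\sqrt{5}}{5}\right)\left(-2 + \sqrt{5}\right)^n + \left(- \frac{1}{2} - \frac{\sqrt{5}}{5}\right)\left(- \sqrt{5} - 2\right)^n.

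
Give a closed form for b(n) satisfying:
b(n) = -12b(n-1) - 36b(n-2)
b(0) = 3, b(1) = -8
Characteristic equation: x² + 12x + 36 = 0, which is (x - (-6))².
Repeated root r = -6.
General solution: b(n) = (A + Bn)·(-6)^n.
From b(0) = 3: A = 3.
From b(1) = -8: (A + B)·(-6) = -8 ⇒ B = - \frac{5}{3}.
So b(n) = \left(3 - \frac{5 n}{3}\right) \cdot (-6)^n.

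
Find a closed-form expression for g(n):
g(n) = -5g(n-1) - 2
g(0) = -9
First-order linear non-homogeneous.
Homogeneous solution: g_h(n) = A·(-5)^n.
Try constant particular solution g_p = K: K = -5K - 2 ⇒ K = - \frac{1}{3}.
General: g(n) = A·(-5)^n - \frac{1}{3}.
Apply g(0) = -9: A - \frac{1}{3} = -9 ⇒ A = - \frac{26}{3}.
So g(n) = - \frac{26 \left(-5\right)^{n}}{3} - \frac{1}{3}.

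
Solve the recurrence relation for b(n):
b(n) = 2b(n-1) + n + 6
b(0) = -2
First-order linear with linear forcing.
Homogeneous solution: b_h(n) = A·(2)^n.
Try particular b_p(n) = pn + q. Substituting:
  pn + q = 2(p(n-1) + q) + n + 6.
Matching the n-coefficient: p = 2p + 1 ⇒ p = -1.
Matching constants: q = -2p + 2q + 6 ⇒ q = -8.
General: b(n) = A·(2)^n - n - 8.
Apply b(0) = -2: A - 8 = -2 ⇒ A = 6.
So b(n) = 6 \cdot 2^{n} - n - 8.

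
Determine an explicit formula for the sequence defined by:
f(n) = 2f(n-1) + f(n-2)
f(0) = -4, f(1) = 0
Characteristic equation: x² - 2x - 1 = 0.
Discriminant Δ = (2)² + 4·(1) = 8.
Roots r₁,₂ = (2 ± √8)/2, so r₁ = 1 + \sqrt{2}, r₂ = 1 - \sqrt{2}.
General solution: f(n) = A·r₁^n + B·r₂^n.
From the initial conditions, A + B = -4 and r₁A + r₂B = 0.
Since r₁ - r₂ = √8: A = (0 - (-4)r₂)/√8 = -2 + \sqrt{2}, and B = -4 - A = -2 - \sqrt{2}.
So f(n) = \left(-2 + \sqrt{2}\right)\left(1 + \sqrt{2}\right)^n + \left(-2 - \sqrt{2}\right)\left(1 - \sqrt{2}\right)^n.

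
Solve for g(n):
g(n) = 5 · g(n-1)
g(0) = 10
Pure geometric recurrence with ratio 5.
By induction g(n) = g(0) · (5)^n = 10 \cdot 5^{n}.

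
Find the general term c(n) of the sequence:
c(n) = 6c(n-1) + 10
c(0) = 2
First-order linear non-homogeneous.
Homogeneous solution: c_h(n) = A·(6)^n.
Try constant particular solution c_p = K: K = 6K + 10 ⇒ K = -2.
General: c(n) = A·(6)^n - 2.
Apply c(0) = 2: A - 2 = 2 ⇒ A = 4.
So c(n) = 4 \cdot 6^{n} - 2.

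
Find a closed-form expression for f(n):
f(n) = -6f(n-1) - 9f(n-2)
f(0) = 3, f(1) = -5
Characteristic equation: x² + 6x + 9 = 0, which is (x - (-3))².
Repeated root r = -3.
General solution: f(n) = (A + Bn)·(-3)^n.
From f(0) = 3: A = 3.
From f(1) = -5: (A + B)·(-3) = -5 ⇒ B = - \frac{4}{3}.
So f(n) = \left(3 - \frac{4 n}{3}\right) \cdot (-3)^n.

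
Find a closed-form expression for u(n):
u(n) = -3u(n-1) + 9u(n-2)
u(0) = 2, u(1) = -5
Characteristic equation: x² + 3x - 9 = 0.
Discriminant Δ = (-3)² + 4·(9) = 45.
Roots r₁,₂ = (-3 ± √45)/2, so r₁ = - \frac{3}{2} + \frac{3 \sqrt{5}}{2}, r₂ = - \frac{3 \sqrt{5}}{2} - \frac{3}{2}.
General solution: u(n) = A·r₁^n + B·r₂^n.
From the initial conditions, A + B = 2 and r₁A + r₂B = -5.
Since r₁ - r₂ = √45: A = (-5 - (2)r₂)/√45 = 1 - \frac{2 \sqrt{5}}{15}, and B = 2 - A = \frac{2 \sqrt{5}}{15} + 1.
So u(n) = \left(1 - \frac{2 \sqrt{5}}{15}\right)\left(- \frac{3}{2} + \frac{3 \sqrt{5}}{2}\right)^n + \left(\frac{2 \sqrt{5}}{15} + 1\right)\left(- \frac{3 \sqrt{5}}{2} - \frac{3}{2}\right)^n.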